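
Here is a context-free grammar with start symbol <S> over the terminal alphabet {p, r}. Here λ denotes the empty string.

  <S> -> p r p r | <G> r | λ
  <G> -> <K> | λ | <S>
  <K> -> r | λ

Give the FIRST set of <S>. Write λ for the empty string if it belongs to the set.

FIRST(<K>): from <K>->r we get {r}; from <K>->λ we get {λ}. So FIRST(<K>) = {λ, r}.
FIRST(<S>): from <S>->p r p r we get {p}; from <S>-><G> r we get {p, r}; from <S>->λ we get {λ}. So FIRST(<S>) = {λ, p, r}.
FIRST(<G>): from <G>-><K> we get {λ, r}; from <G>->λ we get {λ}; from <G>-><S> we get {λ, p, r}. So FIRST(<G>) = {λ, p, r}.

{λ, p, r}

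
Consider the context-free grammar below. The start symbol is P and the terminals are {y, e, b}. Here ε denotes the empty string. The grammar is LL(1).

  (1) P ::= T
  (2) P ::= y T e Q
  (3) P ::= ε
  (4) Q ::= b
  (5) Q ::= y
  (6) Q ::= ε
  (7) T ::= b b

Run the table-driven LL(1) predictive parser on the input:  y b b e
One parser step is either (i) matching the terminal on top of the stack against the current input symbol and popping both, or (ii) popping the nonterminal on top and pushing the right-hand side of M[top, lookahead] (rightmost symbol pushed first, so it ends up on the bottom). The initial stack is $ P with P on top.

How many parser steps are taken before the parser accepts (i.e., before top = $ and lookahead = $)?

step 1: stack=$ P  input=y b b e $  — expand P ::= y T e Q
step 2: stack=$ Q e T y  input=y b b e $  — match y
step 3: stack=$ Q e T  input=b b e $  — expand T ::= b b
step 4: stack=$ Q e b b  input=b b e $  — match b
step 5: stack=$ Q e b  input=b e $  — match b
step 6: stack=$ Q e  input=e $  — match e
step 7: stack=$ Q  input=$  — expand Q ::= ε
Accept reached after 7 steps.

7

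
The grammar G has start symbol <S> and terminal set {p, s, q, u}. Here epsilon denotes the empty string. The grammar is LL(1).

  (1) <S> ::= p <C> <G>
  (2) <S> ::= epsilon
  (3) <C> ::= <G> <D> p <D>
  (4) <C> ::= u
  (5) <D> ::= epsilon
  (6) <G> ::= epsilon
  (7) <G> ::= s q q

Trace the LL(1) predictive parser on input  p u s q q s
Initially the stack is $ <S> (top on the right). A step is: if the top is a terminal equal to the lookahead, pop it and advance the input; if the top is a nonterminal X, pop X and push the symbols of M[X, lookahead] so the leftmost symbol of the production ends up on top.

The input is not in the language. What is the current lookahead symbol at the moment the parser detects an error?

s

     Stack        Input          Action
  1  $ <S>        p u s q q s $  expand <S> ::= p <C> <G>
  2  $ <G> <C> p  p u s q q s $  match p
  3  $ <G> <C>    u s q q s $    expand <C> ::= u
  4  $ <G> u      u s q q s $    match u
  5  $ <G>        s q q s $      expand <G> ::= s q q
  6  $ q q s      s q q s $      match s
  7  $ q q        q q s $        match q
  8  $ q          q s $          match q
  9  $            s $            error: stack empty but input remains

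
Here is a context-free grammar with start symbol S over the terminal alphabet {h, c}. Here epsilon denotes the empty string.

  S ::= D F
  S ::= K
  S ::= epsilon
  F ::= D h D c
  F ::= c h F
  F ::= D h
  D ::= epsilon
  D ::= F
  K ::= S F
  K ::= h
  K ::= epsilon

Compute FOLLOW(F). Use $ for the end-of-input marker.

FIRST(S) = {epsilon, c, h}  (via D F, K)
FIRST(F) = {c, h}  (via D h D c, D h)
FIRST(D) = {epsilon, c, h}  (via F)
FIRST(K) = {epsilon, c, h}  (via S F)
FOLLOW(S) includes $ since S is the start symbol.
FOLLOW(S): in K::=S F, S is followed by F with FIRST {c, h}. Thus FOLLOW(S) = {$, c, h}.
FOLLOW(D): in S::=D F, D is followed by F with FIRST {c, h}; in F::=D h D c (occurrence 1), D is followed by h D c with FIRST {h}; in F::=D h D c (occurrence 2), D is followed by c with FIRST {c}; in F::=D h, D is followed by h with FIRST {h}. Thus FOLLOW(D) = {c, h}.
FOLLOW(K): in S::=K, the suffix after K is empty, so FOLLOW(K) ⊇ FOLLOW(S) = {$, c, h}. Thus FOLLOW(K) = {$, c, h}.
FOLLOW(F): in S::=D F, the suffix after F is empty, so FOLLOW(F) ⊇ FOLLOW(S) = {$, c, h}; in F::=c h F, the suffix after F is empty (adds nothing new); in D::=F, the suffix after F is empty, so FOLLOW(F) ⊇ FOLLOW(D) = {c, h}; in K::=S F, the suffix after F is empty, so FOLLOW(F) ⊇ FOLLOW(K) = {$, c, h}. Thus FOLLOW(F) = {$, c, h}.

{$, c, h}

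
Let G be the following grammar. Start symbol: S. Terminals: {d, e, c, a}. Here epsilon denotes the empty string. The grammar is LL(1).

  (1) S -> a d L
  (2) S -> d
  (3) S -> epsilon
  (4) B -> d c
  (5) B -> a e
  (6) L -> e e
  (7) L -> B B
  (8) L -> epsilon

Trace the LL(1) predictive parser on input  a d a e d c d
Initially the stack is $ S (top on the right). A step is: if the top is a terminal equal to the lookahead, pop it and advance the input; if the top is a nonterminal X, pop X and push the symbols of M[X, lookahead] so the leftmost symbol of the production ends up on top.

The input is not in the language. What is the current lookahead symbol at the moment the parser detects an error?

d

      Stack    Input            Action
   1  $ S      a d a e d c d $  expand S -> a d L
   2  $ L d a  a d a e d c d $  match a
   3  $ L d    d a e d c d $    match d
   4  $ L      a e d c d $      expand L -> B B
   5  $ B B    a e d c d $      expand B -> a e
   6  $ B e a  a e d c d $      match a
   7  $ B e    e d c d $        match e
   8  $ B      d c d $          expand B -> d c
   9  $ c d    d c d $          match d
  10  $ c      c d $            match c
  11  $        d $              error: stack empty but input remains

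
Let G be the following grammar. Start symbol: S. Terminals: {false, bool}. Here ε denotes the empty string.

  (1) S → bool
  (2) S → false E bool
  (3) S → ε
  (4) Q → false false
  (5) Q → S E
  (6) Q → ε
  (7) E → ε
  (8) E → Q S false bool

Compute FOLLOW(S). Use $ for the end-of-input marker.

FIRST(S): from S→bool we get {bool}; from S→false E bool we get {false}; from S→ε we get {ε}. So FIRST(S) = {ε, bool, false}.
FIRST(Q): from Q→false false we get {false}; from Q→S E we get {ε, bool, false}; from Q→ε we get {ε}. So FIRST(Q) = {ε, bool, false}.
FIRST(E): from E→ε we get {ε}; from E→Q S false bool we get {bool, false}. So FIRST(E) = {ε, bool, false}.
FOLLOW(S) includes $ since S is the start symbol.
FOLLOW(Q): in E→Q S false bool, Q is followed by S false bool with FIRST {bool, false}. Thus FOLLOW(Q) = {bool, false}.
FOLLOW(S): in Q→S E, S is followed by E with FIRST {ε, bool, false}; in Q→S E, the suffix after S is nullable, so FOLLOW(S) ⊇ FOLLOW(Q) = {bool, false}; in E→Q S false bool, S is followed by false bool with FIRST {false}. Thus FOLLOW(S) = {$, bool, false}.
FOLLOW(E): in S→false E bool, E is followed by bool with FIRST {bool}; in Q→S E, the suffix after E is empty, so FOLLOW(E) ⊇ FOLLOW(Q) = {bool, false}. Thus FOLLOW(E) = {bool, false}.

{$, bool, false}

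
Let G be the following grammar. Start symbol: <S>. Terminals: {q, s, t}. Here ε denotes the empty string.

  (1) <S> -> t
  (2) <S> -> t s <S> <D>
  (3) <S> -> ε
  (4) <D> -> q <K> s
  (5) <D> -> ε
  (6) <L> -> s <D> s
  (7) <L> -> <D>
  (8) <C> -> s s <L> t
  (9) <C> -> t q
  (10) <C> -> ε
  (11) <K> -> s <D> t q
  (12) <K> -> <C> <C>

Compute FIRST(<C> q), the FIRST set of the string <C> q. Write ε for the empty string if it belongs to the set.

{q, s, t}

FIRST(<S>): from <S>->t we get {t}; from <S>->t s <S> <D> we get {t}; from <S>->ε we get {ε}. So FIRST(<S>) = {ε, t}.
FIRST(<D>): from <D>->q <K> s we get {q}; from <D>->ε we get {ε}. So FIRST(<D>) = {ε, q}.
FIRST(<C>): from <C>->s s <L> t we get {s}; from <C>->t q we get {t}; from <C>->ε we get {ε}. So FIRST(<C>) = {ε, s, t}.
FIRST(<L>): from <L>->s <D> s we get {s}; from <L>-><D> we get {ε, q}. So FIRST(<L>) = {ε, q, s}.
FIRST(<K>): from <K>->s <D> t q we get {s}; from <K>-><C> <C> we get {ε, s, t}. So FIRST(<K>) = {ε, s, t}.
FIRST(<C> q): take FIRST of each symbol in turn, carrying on past any symbol whose FIRST contains ε; result {q, s, t}.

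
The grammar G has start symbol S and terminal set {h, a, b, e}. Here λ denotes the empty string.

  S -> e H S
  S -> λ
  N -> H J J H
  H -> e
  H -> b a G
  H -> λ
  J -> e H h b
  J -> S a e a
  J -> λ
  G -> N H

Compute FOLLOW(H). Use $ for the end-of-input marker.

{$, a, b, e, h}

FIRST(S): from S->e H S we get {e}; from S->λ we get {λ}. So FIRST(S) = {λ, e}.
FIRST(H): from H->e we get {e}; from H->b a G we get {b}; from H->λ we get {λ}. So FIRST(H) = {λ, b, e}.
FIRST(J): from J->e H h b we get {e}; from J->S a e a we get {a, e}; from J->λ we get {λ}. So FIRST(J) = {λ, a, e}.
FIRST(N): from N->H J J H we get {λ, a, b, e}. So FIRST(N) = {λ, a, b, e}.
FIRST(G): from G->N H we get {λ, a, b, e}. So FIRST(G) = {λ, a, b, e}.
FOLLOW(S) includes $ since S is the start symbol.
FOLLOW(S): in S->e H S, the suffix after S is empty (adds nothing new); in J->S a e a, S is followed by a e a with FIRST {a}. Thus FOLLOW(S) = {$, a}.
FOLLOW(N): in G->N H, N is followed by H with FIRST {λ, b, e}; in G->N H, the suffix after N is nullable, so FOLLOW(N) ⊇ FOLLOW(G) = {$, a, b, e, h}. Thus FOLLOW(N) = {$, a, b, e, h}.
FOLLOW(J): in N->H J J H (occurrence 1), J is followed by J H with FIRST {λ, a, b, e}; in N->H J J H (occurrence 1), the suffix after J is nullable, so FOLLOW(J) ⊇ FOLLOW(N) = {$, a, b, e, h}; in N->H J J H (occurrence 2), J is followed by H with FIRST {λ, b, e}; in N->H J J H (occurrence 2), the suffix after J is nullable, so FOLLOW(J) ⊇ FOLLOW(N) = {$, a, b, e, h}. Thus FOLLOW(J) = {$, a, b, e, h}.
FOLLOW(H): in S->e H S, H is followed by S with FIRST {λ, e}; in S->e H S, the suffix after H is nullable, so FOLLOW(H) ⊇ FOLLOW(S) = {$, a}; in N->H J J H (occurrence 1), H is followed by J J H with FIRST {λ, a, b, e}; in N->H J J H (occurrence 1), the suffix after H is nullable, so FOLLOW(H) ⊇ FOLLOW(N) = {$, a, b, e, h}; in N->H J J H (occurrence 2), the suffix after H is empty, so FOLLOW(H) ⊇ FOLLOW(N) = {$, a, b, e, h}; in J->e H h b, H is followed by h b with FIRST {h}; in G->N H, the suffix after H is empty, so FOLLOW(H) ⊇ FOLLOW(G) = {$, a, b, e, h}. Thus FOLLOW(H) = {$, a, b, e, h}.
FOLLOW(G): in H->b a G, the suffix after G is empty, so FOLLOW(G) ⊇ FOLLOW(H) = {$, a, b, e, h}. Thus FOLLOW(G) = {$, a, b, e, h}.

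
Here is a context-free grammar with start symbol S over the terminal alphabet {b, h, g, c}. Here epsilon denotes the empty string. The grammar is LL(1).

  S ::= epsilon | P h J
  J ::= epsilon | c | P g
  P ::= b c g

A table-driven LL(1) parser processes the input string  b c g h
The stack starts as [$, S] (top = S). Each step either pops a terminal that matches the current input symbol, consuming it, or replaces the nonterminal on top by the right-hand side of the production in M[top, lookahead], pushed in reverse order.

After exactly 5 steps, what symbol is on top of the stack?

     Stack        Input      Action
  1  $ S          b c g h $  expand S ::= P h J
  2  $ J h P      b c g h $  expand P ::= b c g
  3  $ J h g c b  b c g h $  match b
  4  $ J h g c    c g h $    match c
  5  $ J h g      g h $      match g
Stack after step 5: $ J h (top = h).

h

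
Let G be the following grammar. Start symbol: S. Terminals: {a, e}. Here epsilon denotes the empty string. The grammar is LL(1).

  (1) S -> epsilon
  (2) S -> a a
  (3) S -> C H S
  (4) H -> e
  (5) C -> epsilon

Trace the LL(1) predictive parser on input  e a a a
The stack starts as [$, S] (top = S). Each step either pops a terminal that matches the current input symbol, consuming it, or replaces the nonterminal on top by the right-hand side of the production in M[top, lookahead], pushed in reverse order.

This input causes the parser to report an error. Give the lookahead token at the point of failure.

a

     Stack    Input      Action
  1  $ S      e a a a $  expand S -> C H S
  2  $ S H C  e a a a $  expand C -> epsilon
  3  $ S H    e a a a $  expand H -> e
  4  $ S e    e a a a $  match e
  5  $ S      a a a $    expand S -> a a
  6  $ a a    a a a $    match a
  7  $ a      a a $      match a
  8  $        a $        error: stack empty but input remains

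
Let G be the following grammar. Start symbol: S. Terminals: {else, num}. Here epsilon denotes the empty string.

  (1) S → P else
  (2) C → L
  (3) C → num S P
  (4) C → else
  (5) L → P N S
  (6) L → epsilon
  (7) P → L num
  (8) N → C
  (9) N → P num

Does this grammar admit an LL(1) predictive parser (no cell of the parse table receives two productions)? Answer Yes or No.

FIRST(S) = {num}
FIRST(C) = {epsilon, else, num}
FIRST(L) = {epsilon, num}
FIRST(P) = {num}
FIRST(N) = {epsilon, else, num}
FOLLOW(S) = {$, num}
FOLLOW(C) = {num}
FOLLOW(L) = {num}
FOLLOW(P) = {else, num}
FOLLOW(N) = {num}
Cell M[C, num] receives both C → L and C → num S P — the grammar is not LL(1).

No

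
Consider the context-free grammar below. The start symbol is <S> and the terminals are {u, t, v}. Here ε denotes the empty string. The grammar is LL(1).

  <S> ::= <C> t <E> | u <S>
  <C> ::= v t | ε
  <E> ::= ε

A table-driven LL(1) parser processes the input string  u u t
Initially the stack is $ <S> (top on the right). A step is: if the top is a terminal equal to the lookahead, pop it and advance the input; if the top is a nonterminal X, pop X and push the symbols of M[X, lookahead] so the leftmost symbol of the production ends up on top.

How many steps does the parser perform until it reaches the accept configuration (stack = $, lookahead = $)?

8

     Stack        Input    Action
  1  $ <S>        u u t $  expand <S> ::= u <S>
  2  $ <S> u      u u t $  match u
  3  $ <S>        u t $    expand <S> ::= u <S>
  4  $ <S> u      u t $    match u
  5  $ <S>        t $      expand <S> ::= <C> t <E>
  6  $ <E> t <C>  t $      expand <C> ::= ε
  7  $ <E> t      t $      match t
  8  $ <E>        $        expand <E> ::= ε
Accept reached after 8 steps.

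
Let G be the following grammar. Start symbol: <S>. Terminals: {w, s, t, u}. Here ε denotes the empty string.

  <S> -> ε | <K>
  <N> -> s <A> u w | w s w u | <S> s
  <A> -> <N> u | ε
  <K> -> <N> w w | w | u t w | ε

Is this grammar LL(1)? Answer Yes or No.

FIRST(<S>) = {ε, s, u, w}
FIRST(<N>) = {s, u, w}
FIRST(<A>) = {ε, s, u, w}
FIRST(<K>) = {ε, s, u, w}
FOLLOW(<S>) = {$, s}
FOLLOW(<N>) = {u, w}
FOLLOW(<A>) = {u}
FOLLOW(<K>) = {$, s}
Cell M[<A>, u] receives both <A> -> <N> u and <A> -> ε — the grammar is not LL(1).

No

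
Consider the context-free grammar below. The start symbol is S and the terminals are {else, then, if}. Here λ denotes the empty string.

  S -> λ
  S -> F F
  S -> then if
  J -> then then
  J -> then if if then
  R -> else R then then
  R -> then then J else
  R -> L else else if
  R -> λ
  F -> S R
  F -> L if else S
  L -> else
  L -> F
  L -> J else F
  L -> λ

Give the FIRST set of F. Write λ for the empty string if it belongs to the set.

FIRST(J): from J->then then we get {then}; from J->then if if then we get {then}. So FIRST(J) = {then}.
FIRST(S): from S->λ we get {λ}; from S->F F we get {λ, else, if, then}; from S->then if we get {then}. So FIRST(S) = {λ, else, if, then}.
FIRST(R): from R->else R then then we get {else}; from R->then then J else we get {then}; from R->L else else if we get {else, if, then}; from R->λ we get {λ}. So FIRST(R) = {λ, else, if, then}.
FIRST(F): from F->S R we get {λ, else, if, then}; from F->L if else S we get {else, if, then}. So FIRST(F) = {λ, else, if, then}.
FIRST(L): from L->else we get {else}; from L->F we get {λ, else, if, then}; from L->J else F we get {then}; from L->λ we get {λ}. So FIRST(L) = {λ, else, if, then}.

{λ, else, if, then}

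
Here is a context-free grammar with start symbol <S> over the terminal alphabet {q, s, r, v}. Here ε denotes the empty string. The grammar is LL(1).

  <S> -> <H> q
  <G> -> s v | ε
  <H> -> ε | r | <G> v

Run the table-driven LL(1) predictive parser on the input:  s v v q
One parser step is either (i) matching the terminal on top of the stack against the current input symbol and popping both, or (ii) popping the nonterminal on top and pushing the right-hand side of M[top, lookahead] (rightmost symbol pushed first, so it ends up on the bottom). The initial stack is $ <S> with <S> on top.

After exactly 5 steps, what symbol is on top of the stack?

     Stack      Input      Action
  1  $ <S>      s v v q $  expand <S> -> <H> q
  2  $ q <H>    s v v q $  expand <H> -> <G> v
  3  $ q v <G>  s v v q $  expand <G> -> s v
  4  $ q v v s  s v v q $  match s
  5  $ q v v    v v q $    match v
Stack after step 5: $ q v (top = v).

v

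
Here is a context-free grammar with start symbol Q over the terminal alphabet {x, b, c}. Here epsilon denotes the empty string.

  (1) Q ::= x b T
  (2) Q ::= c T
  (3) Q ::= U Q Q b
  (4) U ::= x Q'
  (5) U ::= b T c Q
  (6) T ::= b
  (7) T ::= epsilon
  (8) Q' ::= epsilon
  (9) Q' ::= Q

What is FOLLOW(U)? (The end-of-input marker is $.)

{b, c, x}

FIRST(U): from U::=x Q' we get {x}; from U::=b T c Q we get {b}. So FIRST(U) = {b, x}.
FIRST(T): from T::=b we get {b}; from T::=epsilon we get {epsilon}. So FIRST(T) = {epsilon, b}.
FIRST(Q): from Q::=x b T we get {x}; from Q::=c T we get {c}; from Q::=U Q Q b we get {b, x}. So FIRST(Q) = {b, c, x}.
FIRST(Q'): from Q'::=epsilon we get {epsilon}; from Q'::=Q we get {b, c, x}. So FIRST(Q') = {epsilon, b, c, x}.
FOLLOW(Q) includes $ since Q is the start symbol.
FOLLOW(U): in Q::=U Q Q b, U is followed by Q Q b with FIRST {b, c, x}. Thus FOLLOW(U) = {b, c, x}.
FOLLOW(Q'): in U::=x Q', the suffix after Q' is empty, so FOLLOW(Q') ⊇ FOLLOW(U) = {b, c, x}. Thus FOLLOW(Q') = {b, c, x}.
FOLLOW(Q): in Q::=U Q Q b (occurrence 1), Q is followed by Q b with FIRST {b, c, x}; in Q::=U Q Q b (occurrence 2), Q is followed by b with FIRST {b}; in U::=b T c Q, the suffix after Q is empty, so FOLLOW(Q) ⊇ FOLLOW(U) = {b, c, x}; in Q'::=Q, the suffix after Q is empty, so FOLLOW(Q) ⊇ FOLLOW(Q') = {b, c, x}. Thus FOLLOW(Q) = {$, b, c, x}.
FOLLOW(T): in Q::=x b T, the suffix after T is empty, so FOLLOW(T) ⊇ FOLLOW(Q) = {$, b, c, x}; in Q::=c T, the suffix after T is empty, so FOLLOW(T) ⊇ FOLLOW(Q) = {$, b, c, x}; in U::=b T c Q, T is followed by c Q with FIRST {c}. Thus FOLLOW(T) = {$, b, c, x}.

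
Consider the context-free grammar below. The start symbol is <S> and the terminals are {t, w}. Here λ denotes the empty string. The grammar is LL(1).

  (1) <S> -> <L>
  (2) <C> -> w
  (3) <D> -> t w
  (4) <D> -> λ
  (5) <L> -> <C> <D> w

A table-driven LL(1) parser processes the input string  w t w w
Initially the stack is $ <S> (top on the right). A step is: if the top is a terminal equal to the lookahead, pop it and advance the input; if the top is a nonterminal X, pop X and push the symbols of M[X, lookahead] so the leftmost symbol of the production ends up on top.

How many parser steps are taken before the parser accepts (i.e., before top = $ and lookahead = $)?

step 1: stack=$ <S>  input=w t w w $  — expand <S> -> <L>
step 2: stack=$ <L>  input=w t w w $  — expand <L> -> <C> <D> w
step 3: stack=$ w <D> <C>  input=w t w w $  — expand <C> -> w
step 4: stack=$ w <D> w  input=w t w w $  — match w
step 5: stack=$ w <D>  input=t w w $  — expand <D> -> t w
step 6: stack=$ w w t  input=t w w $  — match t
step 7: stack=$ w w  input=w w $  — match w
step 8: stack=$ w  input=w $  — match w
Accept reached after 8 steps.

8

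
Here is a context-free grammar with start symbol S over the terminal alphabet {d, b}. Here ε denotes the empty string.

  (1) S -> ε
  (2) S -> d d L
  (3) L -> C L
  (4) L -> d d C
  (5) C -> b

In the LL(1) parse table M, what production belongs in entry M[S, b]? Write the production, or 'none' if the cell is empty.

FIRST(S) = {ε, d}
FIRST(C) = {b}
FIRST(L) = {b, d}  (via C L)
FOLLOW(S) includes $ since S is the start symbol.
FOLLOW(S): S appears on no right-hand side. Thus FOLLOW(S) = {$}.
For S -> ε: FIRST(ε) = {ε}, so it goes in M[S, t] for t ∈ {}; since ε ∈ FIRST, also for every t ∈ FOLLOW(S) = {$}.
For S -> d d L: FIRST(d d L) = {d}, so it goes in M[S, t] for t ∈ {d}.
None of these place a production in M[S, b].

none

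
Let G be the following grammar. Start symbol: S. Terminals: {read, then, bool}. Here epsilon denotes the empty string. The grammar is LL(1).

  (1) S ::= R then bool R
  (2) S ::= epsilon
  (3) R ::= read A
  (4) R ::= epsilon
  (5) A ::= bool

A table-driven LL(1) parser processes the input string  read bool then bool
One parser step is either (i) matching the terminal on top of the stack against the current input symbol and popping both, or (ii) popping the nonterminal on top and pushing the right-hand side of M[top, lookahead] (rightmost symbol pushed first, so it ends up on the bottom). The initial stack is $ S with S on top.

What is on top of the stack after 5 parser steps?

then

     Stack                 Input                  Action
  1  $ S                   read bool then bool $  expand S ::= R then bool R
  2  $ R bool then R       read bool then bool $  expand R ::= read A
  3  $ R bool then A read  read bool then bool $  match read
  4  $ R bool then A       bool then bool $       expand A ::= bool
  5  $ R bool then bool    bool then bool $       match bool
Stack after step 5: $ R bool then (top = then).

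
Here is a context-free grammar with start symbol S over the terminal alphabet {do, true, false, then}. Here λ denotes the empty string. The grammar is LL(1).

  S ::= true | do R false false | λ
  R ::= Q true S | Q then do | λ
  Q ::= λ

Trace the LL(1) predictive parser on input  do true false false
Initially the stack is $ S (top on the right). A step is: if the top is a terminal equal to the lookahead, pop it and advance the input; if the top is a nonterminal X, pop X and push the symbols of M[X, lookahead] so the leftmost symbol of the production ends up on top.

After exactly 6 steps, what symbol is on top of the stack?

false

     Stack                   Input                  Action
  1  $ S                     do true false false $  expand S ::= do R false false
  2  $ false false R do      do true false false $  match do
  3  $ false false R         true false false $     expand R ::= Q true S
  4  $ false false S true Q  true false false $     expand Q ::= λ
  5  $ false false S true    true false false $     match true
  6  $ false false S         false false $          expand S ::= λ
Stack after step 6: $ false false (top = false).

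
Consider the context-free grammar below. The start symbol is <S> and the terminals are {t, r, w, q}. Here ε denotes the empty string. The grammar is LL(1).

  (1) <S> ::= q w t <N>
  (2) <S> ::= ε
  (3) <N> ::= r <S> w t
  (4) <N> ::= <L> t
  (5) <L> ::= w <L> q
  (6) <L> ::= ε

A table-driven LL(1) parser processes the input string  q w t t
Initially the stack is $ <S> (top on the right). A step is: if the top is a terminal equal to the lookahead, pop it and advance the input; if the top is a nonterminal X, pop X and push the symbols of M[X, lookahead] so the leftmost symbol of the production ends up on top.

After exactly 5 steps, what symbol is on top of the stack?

     Stack        Input      Action
  1  $ <S>        q w t t $  expand <S> ::= q w t <N>
  2  $ <N> t w q  q w t t $  match q
  3  $ <N> t w    w t t $    match w
  4  $ <N> t      t t $      match t
  5  $ <N>        t $        expand <N> ::= <L> t
Stack after step 5: $ t <L> (top = <L>).

<L>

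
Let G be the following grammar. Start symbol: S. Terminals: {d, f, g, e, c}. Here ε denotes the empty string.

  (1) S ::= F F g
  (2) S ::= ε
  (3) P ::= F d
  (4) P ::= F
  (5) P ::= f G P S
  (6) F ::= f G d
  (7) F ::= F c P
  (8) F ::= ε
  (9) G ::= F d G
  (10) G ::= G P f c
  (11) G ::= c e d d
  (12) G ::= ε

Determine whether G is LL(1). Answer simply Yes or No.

FIRST(S) = {ε, c, f, g}
FIRST(P) = {ε, c, d, f}
FIRST(F) = {ε, c, f}
FIRST(G) = {ε, c, d, f}
FOLLOW(S) = {$, c, d, f, g}
FOLLOW(P) = {c, d, f, g}
FOLLOW(F) = {c, d, f, g}
FOLLOW(G) = {c, d, f, g}
Cell M[F, c] receives both F ::= F c P and F ::= ε — the grammar is not LL(1).

No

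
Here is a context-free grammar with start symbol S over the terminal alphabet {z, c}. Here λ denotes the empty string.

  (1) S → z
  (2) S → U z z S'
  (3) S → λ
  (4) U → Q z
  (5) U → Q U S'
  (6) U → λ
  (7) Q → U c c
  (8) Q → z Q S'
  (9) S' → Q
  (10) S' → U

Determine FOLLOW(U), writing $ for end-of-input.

FIRST(S): from S→z we get {z}; from S→U z z S' we get {c, z}; from S→λ we get {λ}. So FIRST(S) = {λ, c, z}.
FIRST(U): from U→Q z we get {c, z}; from U→Q U S' we get {c, z}; from U→λ we get {λ}. So FIRST(U) = {λ, c, z}.
FIRST(Q): from Q→U c c we get {c, z}; from Q→z Q S' we get {z}. So FIRST(Q) = {c, z}.
FIRST(S'): from S'→Q we get {c, z}; from S'→U we get {λ, c, z}. So FIRST(S') = {λ, c, z}.
FOLLOW(S) includes $ since S is the start symbol.
FOLLOW(S): S appears on no right-hand side. Thus FOLLOW(S) = {$}.
FOLLOW(U): in S→U z z S', U is followed by z z S' with FIRST {z}; in U→Q U S', U is followed by S' with FIRST {λ, c, z}; in U→Q U S', the suffix after U is nullable (adds nothing new); in Q→U c c, U is followed by c c with FIRST {c}; in S'→U, the suffix after U is empty, so FOLLOW(U) ⊇ FOLLOW(S') = {$, c, z}. Thus FOLLOW(U) = {$, c, z}.
FOLLOW(Q): in U→Q z, Q is followed by z with FIRST {z}; in U→Q U S', Q is followed by U S' with FIRST {λ, c, z}; in U→Q U S', the suffix after Q is nullable, so FOLLOW(Q) ⊇ FOLLOW(U) = {$, c, z}; in Q→z Q S', Q is followed by S' with FIRST {λ, c, z}; in Q→z Q S', the suffix after Q is nullable (adds nothing new); in S'→Q, the suffix after Q is empty, so FOLLOW(Q) ⊇ FOLLOW(S') = {$, c, z}. Thus FOLLOW(Q) = {$, c, z}.
FOLLOW(S'): in S→U z z S', the suffix after S' is empty, so FOLLOW(S') ⊇ FOLLOW(S) = {$}; in U→Q U S', the suffix after S' is empty, so FOLLOW(S') ⊇ FOLLOW(U) = {$, c, z}; in Q→z Q S', the suffix after S' is empty, so FOLLOW(S') ⊇ FOLLOW(Q) = {$, c, z}. Thus FOLLOW(S') = {$, c, z}.

{$, c, z}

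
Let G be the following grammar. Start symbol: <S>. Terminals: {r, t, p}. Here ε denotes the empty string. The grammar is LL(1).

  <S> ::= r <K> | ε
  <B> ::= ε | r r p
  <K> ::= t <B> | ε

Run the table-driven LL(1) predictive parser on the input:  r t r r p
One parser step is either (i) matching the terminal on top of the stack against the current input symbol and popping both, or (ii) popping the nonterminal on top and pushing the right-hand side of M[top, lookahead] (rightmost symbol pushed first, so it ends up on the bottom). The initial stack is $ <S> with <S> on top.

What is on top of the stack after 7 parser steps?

step 1: stack=$ <S>  input=r t r r p $  — expand <S> ::= r <K>
step 2: stack=$ <K> r  input=r t r r p $  — match r
step 3: stack=$ <K>  input=t r r p $  — expand <K> ::= t <B>
step 4: stack=$ <B> t  input=t r r p $  — match t
step 5: stack=$ <B>  input=r r p $  — expand <B> ::= r r p
step 6: stack=$ p r r  input=r r p $  — match r
step 7: stack=$ p r  input=r p $  — match r
Stack after step 7: $ p (top = p).

p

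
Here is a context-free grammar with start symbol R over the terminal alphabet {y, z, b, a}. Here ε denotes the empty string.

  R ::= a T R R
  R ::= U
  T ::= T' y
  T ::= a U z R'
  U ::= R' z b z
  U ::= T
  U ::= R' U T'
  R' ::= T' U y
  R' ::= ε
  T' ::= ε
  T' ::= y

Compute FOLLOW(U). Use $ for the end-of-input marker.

FIRST(T'): from T'::=ε we get {ε}; from T'::=y we get {y}. So FIRST(T') = {ε, y}.
FIRST(T): from T::=T' y we get {y}; from T::=a U z R' we get {a}. So FIRST(T) = {a, y}.
FIRST(R): from R::=a T R R we get {a}; from R::=U we get {a, y, z}. So FIRST(R) = {a, y, z}.
FIRST(U): from U::=R' z b z we get {a, y, z}; from U::=T we get {a, y}; from U::=R' U T' we get {a, y, z}. So FIRST(U) = {a, y, z}.
FIRST(R'): from R'::=T' U y we get {a, y, z}; from R'::=ε we get {ε}. So FIRST(R') = {ε, a, y, z}.
FOLLOW(R) includes $ since R is the start symbol.
FOLLOW(R): in R::=a T R R (occurrence 1), R is followed by R with FIRST {a, y, z}; in R::=a T R R (occurrence 2), the suffix after R is empty (adds nothing new). Thus FOLLOW(R) = {$, a, y, z}.
FOLLOW(U): in R::=U, the suffix after U is empty, so FOLLOW(U) ⊇ FOLLOW(R) = {$, a, y, z}; in T::=a U z R', U is followed by z R' with FIRST {z}; in U::=R' U T', U is followed by T' with FIRST {ε, y}; in U::=R' U T', the suffix after U is nullable (adds nothing new); in R'::=T' U y, U is followed by y with FIRST {y}. Thus FOLLOW(U) = {$, a, y, z}.
FOLLOW(T): in R::=a T R R, T is followed by R R with FIRST {a, y, z}; in U::=T, the suffix after T is empty, so FOLLOW(T) ⊇ FOLLOW(U) = {$, a, y, z}. Thus FOLLOW(T) = {$, a, y, z}.
FOLLOW(R'): in T::=a U z R', the suffix after R' is empty, so FOLLOW(R') ⊇ FOLLOW(T) = {$, a, y, z}; in U::=R' z b z, R' is followed by z b z with FIRST {z}; in U::=R' U T', R' is followed by U T' with FIRST {a, y, z}. Thus FOLLOW(R') = {$, a, y, z}.
FOLLOW(T'): in T::=T' y, T' is followed by y with FIRST {y}; in U::=R' U T', the suffix after T' is empty, so FOLLOW(T') ⊇ FOLLOW(U) = {$, a, y, z}; in R'::=T' U y, T' is followed by U y with FIRST {a, y, z}. Thus FOLLOW(T') = {$, a, y, z}.

{$, a, y, z}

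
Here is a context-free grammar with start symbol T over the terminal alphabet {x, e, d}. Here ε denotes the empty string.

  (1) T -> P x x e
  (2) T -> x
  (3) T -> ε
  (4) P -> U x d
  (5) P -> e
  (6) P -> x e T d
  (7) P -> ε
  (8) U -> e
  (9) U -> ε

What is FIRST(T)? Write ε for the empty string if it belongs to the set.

{ε, e, x}

FIRST(U): from U->e we get {e}; from U->ε we get {ε}. So FIRST(U) = {ε, e}.
FIRST(P): from P->U x d we get {e, x}; from P->e we get {e}; from P->x e T d we get {x}; from P->ε we get {ε}. So FIRST(P) = {ε, e, x}.
FIRST(T): from T->P x x e we get {e, x}; from T->x we get {x}; from T->ε we get {ε}. So FIRST(T) = {ε, e, x}.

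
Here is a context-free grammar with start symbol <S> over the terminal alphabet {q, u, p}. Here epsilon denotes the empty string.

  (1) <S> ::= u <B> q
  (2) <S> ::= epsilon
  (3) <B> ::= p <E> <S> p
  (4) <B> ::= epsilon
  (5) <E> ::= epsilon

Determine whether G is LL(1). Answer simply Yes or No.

FIRST(<S>) = {epsilon, u}
FIRST(<B>) = {epsilon, p}
FIRST(<E>) = {epsilon}
FOLLOW(<S>) = {$, p}
FOLLOW(<B>) = {q}
FOLLOW(<E>) = {p, u}
Each cell of M receives at most one production.

Yes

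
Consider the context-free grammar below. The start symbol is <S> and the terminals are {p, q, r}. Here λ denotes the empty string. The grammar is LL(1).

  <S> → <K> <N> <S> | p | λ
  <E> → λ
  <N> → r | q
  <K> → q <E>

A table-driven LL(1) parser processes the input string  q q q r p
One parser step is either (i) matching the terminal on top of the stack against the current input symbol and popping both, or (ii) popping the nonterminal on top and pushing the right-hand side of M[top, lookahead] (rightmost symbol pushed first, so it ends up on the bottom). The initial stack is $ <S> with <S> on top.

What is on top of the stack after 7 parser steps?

     Stack            Input        Action
  1  $ <S>            q q q r p $  expand <S> → <K> <N> <S>
  2  $ <S> <N> <K>    q q q r p $  expand <K> → q <E>
  3  $ <S> <N> <E> q  q q q r p $  match q
  4  $ <S> <N> <E>    q q r p $    expand <E> → λ
  5  $ <S> <N>        q q r p $    expand <N> → q
  6  $ <S> q          q q r p $    match q
  7  $ <S>            q r p $      expand <S> → <K> <N> <S>
Stack after step 7: $ <S> <N> <K> (top = <K>).

<K>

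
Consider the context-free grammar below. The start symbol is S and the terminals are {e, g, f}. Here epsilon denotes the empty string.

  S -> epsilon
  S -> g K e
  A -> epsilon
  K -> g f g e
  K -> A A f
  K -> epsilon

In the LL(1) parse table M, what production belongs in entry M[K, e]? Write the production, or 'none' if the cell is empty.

K -> epsilon

FIRST(S) = {epsilon, g}
FIRST(A) = {epsilon}
FIRST(K) = {epsilon, f, g}  (via A A f)
FOLLOW(S) includes $ since S is the start symbol.
FOLLOW(K): in S->g K e, K is followed by e with FIRST {e}. Thus FOLLOW(K) = {e}.
For K -> g f g e: FIRST(g f g e) = {g}, so it goes in M[K, t] for t ∈ {g}.
For K -> A A f: FIRST(A A f) = {f}, so it goes in M[K, t] for t ∈ {f}.
For K -> epsilon: FIRST(epsilon) = {epsilon}, so it goes in M[K, t] for t ∈ {}; since epsilon ∈ FIRST, also for every t ∈ FOLLOW(K) = {e}.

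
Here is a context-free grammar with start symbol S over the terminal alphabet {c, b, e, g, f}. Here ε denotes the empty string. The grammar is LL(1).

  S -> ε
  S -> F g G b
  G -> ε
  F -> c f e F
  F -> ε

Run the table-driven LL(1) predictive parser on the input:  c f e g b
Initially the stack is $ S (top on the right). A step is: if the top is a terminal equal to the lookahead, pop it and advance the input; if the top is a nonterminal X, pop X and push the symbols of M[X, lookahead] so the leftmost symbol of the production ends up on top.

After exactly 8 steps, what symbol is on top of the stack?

b

     Stack            Input        Action
  1  $ S              c f e g b $  expand S -> F g G b
  2  $ b G g F        c f e g b $  expand F -> c f e F
  3  $ b G g F e f c  c f e g b $  match c
  4  $ b G g F e f    f e g b $    match f
  5  $ b G g F e      e g b $      match e
  6  $ b G g F        g b $        expand F -> ε
  7  $ b G g          g b $        match g
  8  $ b G            b $          expand G -> ε
Stack after step 8: $ b (top = b).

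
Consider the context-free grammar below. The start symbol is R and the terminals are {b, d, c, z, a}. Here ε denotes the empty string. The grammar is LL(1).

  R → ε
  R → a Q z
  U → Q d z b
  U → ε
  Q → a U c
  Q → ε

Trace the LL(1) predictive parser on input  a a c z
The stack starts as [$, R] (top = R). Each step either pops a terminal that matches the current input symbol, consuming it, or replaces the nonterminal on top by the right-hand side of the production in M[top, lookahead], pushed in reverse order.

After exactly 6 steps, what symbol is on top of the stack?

     Stack      Input      Action
  1  $ R        a a c z $  expand R → a Q z
  2  $ z Q a    a a c z $  match a
  3  $ z Q      a c z $    expand Q → a U c
  4  $ z c U a  a c z $    match a
  5  $ z c U    c z $      expand U → ε
  6  $ z c      c z $      match c
Stack after step 6: $ z (top = z).

z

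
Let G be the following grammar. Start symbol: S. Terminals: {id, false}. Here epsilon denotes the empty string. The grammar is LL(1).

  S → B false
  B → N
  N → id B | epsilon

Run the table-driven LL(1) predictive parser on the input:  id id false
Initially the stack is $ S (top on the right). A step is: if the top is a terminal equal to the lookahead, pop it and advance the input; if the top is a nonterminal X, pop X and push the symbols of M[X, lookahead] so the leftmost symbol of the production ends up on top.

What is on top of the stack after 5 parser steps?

N

step 1: stack=$ S  input=id id false $  — expand S → B false
step 2: stack=$ false B  input=id id false $  — expand B → N
step 3: stack=$ false N  input=id id false $  — expand N → id B
step 4: stack=$ false B id  input=id id false $  — match id
step 5: stack=$ false B  input=id false $  — expand B → N
Stack after step 5: $ false N (top = N).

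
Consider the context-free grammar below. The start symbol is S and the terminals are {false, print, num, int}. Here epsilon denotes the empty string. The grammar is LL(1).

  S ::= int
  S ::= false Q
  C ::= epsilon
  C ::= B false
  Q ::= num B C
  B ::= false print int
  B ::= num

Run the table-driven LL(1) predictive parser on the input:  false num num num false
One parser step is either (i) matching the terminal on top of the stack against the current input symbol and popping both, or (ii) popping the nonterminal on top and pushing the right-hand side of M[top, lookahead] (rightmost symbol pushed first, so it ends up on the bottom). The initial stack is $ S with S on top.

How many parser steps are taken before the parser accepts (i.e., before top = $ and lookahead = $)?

      Stack        Input                      Action
   1  $ S          false num num num false $  expand S ::= false Q
   2  $ Q false    false num num num false $  match false
   3  $ Q          num num num false $        expand Q ::= num B C
   4  $ C B num    num num num false $        match num
   5  $ C B        num num false $            expand B ::= num
   6  $ C num      num num false $            match num
   7  $ C          num false $                expand C ::= B false
   8  $ false B    num false $                expand B ::= num
   9  $ false num  num false $                match num
  10  $ false      false $                    match false
Accept reached after 10 steps.

10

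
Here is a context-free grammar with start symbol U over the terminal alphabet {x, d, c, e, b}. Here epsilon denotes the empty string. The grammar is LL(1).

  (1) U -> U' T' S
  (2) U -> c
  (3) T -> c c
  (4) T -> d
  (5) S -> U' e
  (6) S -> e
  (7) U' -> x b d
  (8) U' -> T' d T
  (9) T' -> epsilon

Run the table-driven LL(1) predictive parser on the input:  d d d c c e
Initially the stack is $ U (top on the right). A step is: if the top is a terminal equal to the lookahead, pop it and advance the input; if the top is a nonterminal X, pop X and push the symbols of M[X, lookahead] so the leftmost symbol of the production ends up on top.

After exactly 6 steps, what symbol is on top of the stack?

     Stack          Input          Action
  1  $ U            d d d c c e $  expand U -> U' T' S
  2  $ S T' U'      d d d c c e $  expand U' -> T' d T
  3  $ S T' T d T'  d d d c c e $  expand T' -> epsilon
  4  $ S T' T d     d d d c c e $  match d
  5  $ S T' T       d d c c e $    expand T -> d
  6  $ S T' d       d d c c e $    match d
Stack after step 6: $ S T' (top = T').

T'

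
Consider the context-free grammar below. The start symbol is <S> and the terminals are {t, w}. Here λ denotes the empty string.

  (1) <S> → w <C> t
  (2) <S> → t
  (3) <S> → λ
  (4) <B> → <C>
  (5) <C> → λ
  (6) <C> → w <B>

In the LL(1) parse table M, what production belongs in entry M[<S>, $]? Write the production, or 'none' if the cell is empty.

FIRST(<S>) = {λ, t, w}
FIRST(<C>) = {λ, w}
FIRST(<B>) = {λ, w}  (via <C>)
FOLLOW(<S>) includes $ since <S> is the start symbol.
FOLLOW(<S>): <S> appears on no right-hand side. Thus FOLLOW(<S>) = {$}.
For <S> → w <C> t: FIRST(w <C> t) = {w}, so it goes in M[<S>, t] for t ∈ {w}.
For <S> → t: FIRST(t) = {t}, so it goes in M[<S>, t] for t ∈ {t}.
For <S> → λ: FIRST(λ) = {λ}, so it goes in M[<S>, t] for t ∈ {}; since λ ∈ FIRST, also for every t ∈ FOLLOW(<S>) = {$}.

<S> → λ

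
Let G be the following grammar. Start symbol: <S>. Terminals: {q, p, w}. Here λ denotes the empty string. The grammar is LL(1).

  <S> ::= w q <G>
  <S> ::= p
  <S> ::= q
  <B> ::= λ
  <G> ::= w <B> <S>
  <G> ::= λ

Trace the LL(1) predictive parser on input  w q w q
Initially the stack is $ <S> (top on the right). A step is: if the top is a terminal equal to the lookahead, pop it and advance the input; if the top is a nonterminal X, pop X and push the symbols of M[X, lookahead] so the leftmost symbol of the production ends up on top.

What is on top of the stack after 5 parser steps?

step 1: stack=$ <S>  input=w q w q $  — expand <S> ::= w q <G>
step 2: stack=$ <G> q w  input=w q w q $  — match w
step 3: stack=$ <G> q  input=q w q $  — match q
step 4: stack=$ <G>  input=w q $  — expand <G> ::= w <B> <S>
step 5: stack=$ <S> <B> w  input=w q $  — match w
Stack after step 5: $ <S> <B> (top = <B>).

<B>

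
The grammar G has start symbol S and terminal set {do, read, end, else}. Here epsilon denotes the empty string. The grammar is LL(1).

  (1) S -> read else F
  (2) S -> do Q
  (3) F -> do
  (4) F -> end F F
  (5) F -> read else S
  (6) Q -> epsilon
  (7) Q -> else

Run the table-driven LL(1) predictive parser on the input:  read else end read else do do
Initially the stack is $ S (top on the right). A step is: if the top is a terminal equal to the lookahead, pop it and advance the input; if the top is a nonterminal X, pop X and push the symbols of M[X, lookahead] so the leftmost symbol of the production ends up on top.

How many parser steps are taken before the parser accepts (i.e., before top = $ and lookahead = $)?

step 1: stack=$ S  input=read else end read else do do $  — expand S -> read else F
step 2: stack=$ F else read  input=read else end read else do do $  — match read
step 3: stack=$ F else  input=else end read else do do $  — match else
step 4: stack=$ F  input=end read else do do $  — expand F -> end F F
step 5: stack=$ F F end  input=end read else do do $  — match end
step 6: stack=$ F F  input=read else do do $  — expand F -> read else S
step 7: stack=$ F S else read  input=read else do do $  — match read
step 8: stack=$ F S else  input=else do do $  — match else
step 9: stack=$ F S  input=do do $  — expand S -> do Q
step 10: stack=$ F Q do  input=do do $  — match do
step 11: stack=$ F Q  input=do $  — expand Q -> epsilon
step 12: stack=$ F  input=do $  — expand F -> do
step 13: stack=$ do  input=do $  — match do
Accept reached after 13 steps.

13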